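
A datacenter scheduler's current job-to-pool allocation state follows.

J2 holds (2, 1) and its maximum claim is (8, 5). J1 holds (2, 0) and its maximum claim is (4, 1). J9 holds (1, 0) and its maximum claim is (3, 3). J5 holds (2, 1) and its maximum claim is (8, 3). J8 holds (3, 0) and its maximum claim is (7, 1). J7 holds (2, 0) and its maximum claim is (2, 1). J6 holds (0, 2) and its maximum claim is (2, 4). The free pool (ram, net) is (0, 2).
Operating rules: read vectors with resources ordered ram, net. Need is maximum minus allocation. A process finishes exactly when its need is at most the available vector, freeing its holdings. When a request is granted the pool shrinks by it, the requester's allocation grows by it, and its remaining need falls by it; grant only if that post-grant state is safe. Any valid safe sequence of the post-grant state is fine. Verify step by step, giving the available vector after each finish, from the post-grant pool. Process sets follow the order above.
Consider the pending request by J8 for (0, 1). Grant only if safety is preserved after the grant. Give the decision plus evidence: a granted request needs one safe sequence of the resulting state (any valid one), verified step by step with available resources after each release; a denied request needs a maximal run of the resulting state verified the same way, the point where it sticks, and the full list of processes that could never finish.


GRANT: granting preserves safety; a valid post-grant sequence is J7, J1, J8, J6, J9, J2, J5.
Key observation: post-grant, (0, 1) remains, and an order beginning with J7 completes everyone.
Step-by-step check of the post-grant state:
  pool = (0, 1)
  run J7 (needs (0, 1), free (0, 1)); after release of (2, 0) the pool is (2, 1)
  run J1 (needs (2, 1), free (2, 1)); after release of (2, 0) the pool is (4, 1)
  run J8 (needs (4, 0), free (4, 1)); after release of (3, 1) the pool is (7, 2)
  run J6 (needs (2, 2), free (7, 2)); after release of (0, 2) the pool is (7, 4)
  run J9 (needs (2, 3), free (7, 4)); after release of (1, 0) the pool is (8, 4)
  run J2 (needs (6, 4), free (8, 4)); after release of (2, 1) the pool is (10, 5)
  run J5 (needs (6, 2), free (10, 5)); after release of (2, 1) the pool is (12, 6)


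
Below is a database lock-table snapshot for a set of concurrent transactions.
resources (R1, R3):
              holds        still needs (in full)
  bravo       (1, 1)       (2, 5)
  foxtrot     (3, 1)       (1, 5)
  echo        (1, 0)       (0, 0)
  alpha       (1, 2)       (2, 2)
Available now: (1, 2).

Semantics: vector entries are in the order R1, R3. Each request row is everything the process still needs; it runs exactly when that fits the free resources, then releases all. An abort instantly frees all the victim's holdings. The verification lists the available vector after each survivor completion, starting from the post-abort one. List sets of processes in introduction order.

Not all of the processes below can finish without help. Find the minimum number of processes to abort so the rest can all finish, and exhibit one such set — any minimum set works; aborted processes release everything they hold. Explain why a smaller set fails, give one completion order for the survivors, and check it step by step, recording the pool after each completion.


Minimum abort set: foxtrot.
Key observation: bravo had no path to completion before; after the abort of foxtrot ((3, 1) returned), step 3 is where it fits.
Minimality: the empty abort set fails — the state is deadlocked as it stands.
Survivors finish in the order: alpha, echo, bravo. Check, step by step (pool after the aborts first):
  pool = (4, 3)
  run alpha (needs (2, 2), free (4, 3)); after release of (1, 2) the pool is (5, 5)
  run echo (needs (0, 0), free (5, 5)); after release of (1, 0) the pool is (6, 5)
  run bravo (needs (2, 5), free (6, 5)); after release of (1, 1) the pool is (7, 6)


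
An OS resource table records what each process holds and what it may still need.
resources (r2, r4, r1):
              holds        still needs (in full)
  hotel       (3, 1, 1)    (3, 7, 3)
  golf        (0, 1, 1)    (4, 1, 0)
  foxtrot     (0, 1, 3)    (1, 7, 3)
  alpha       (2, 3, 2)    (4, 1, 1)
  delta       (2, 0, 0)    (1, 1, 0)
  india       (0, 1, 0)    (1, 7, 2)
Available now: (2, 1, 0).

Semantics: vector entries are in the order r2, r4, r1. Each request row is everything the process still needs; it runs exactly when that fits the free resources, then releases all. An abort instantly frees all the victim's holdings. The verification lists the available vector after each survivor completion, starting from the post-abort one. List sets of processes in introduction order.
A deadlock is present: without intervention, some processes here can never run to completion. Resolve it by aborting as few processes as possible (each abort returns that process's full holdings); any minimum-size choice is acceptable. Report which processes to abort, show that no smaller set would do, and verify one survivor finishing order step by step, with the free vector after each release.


Abort hotel and foxtrot.
Key observation: the deadlocked india becomes finishable only because hotel and foxtrot released (3, 2, 4); it completes at step 4 below.
Minimality, checking each single-abort alternative: hotel alone leaves foxtrot blocked (short on r4); golf alone leaves hotel blocked (short on r4); foxtrot alone leaves hotel blocked (short on r4); alpha alone leaves hotel blocked (short on r4); delta alone leaves hotel blocked (short on r4); india alone leaves hotel blocked (short on r4).
One survivor order: delta, alpha, golf, india. Step-by-step check (post-abort pool first):
  pool = (5, 3, 4)
  delta: need (1, 1, 0) fits (5, 3, 4); releases (2, 0, 0), pool now (7, 3, 4)
  alpha: need (4, 1, 1) fits (7, 3, 4); releases (2, 3, 2), pool now (9, 6, 6)
  golf: need (4, 1, 0) fits (9, 6, 6); releases (0, 1, 1), pool now (9, 7, 7)
  india: need (1, 7, 2) fits (9, 7, 7); releases (0, 1, 0), pool now (9, 8, 7)


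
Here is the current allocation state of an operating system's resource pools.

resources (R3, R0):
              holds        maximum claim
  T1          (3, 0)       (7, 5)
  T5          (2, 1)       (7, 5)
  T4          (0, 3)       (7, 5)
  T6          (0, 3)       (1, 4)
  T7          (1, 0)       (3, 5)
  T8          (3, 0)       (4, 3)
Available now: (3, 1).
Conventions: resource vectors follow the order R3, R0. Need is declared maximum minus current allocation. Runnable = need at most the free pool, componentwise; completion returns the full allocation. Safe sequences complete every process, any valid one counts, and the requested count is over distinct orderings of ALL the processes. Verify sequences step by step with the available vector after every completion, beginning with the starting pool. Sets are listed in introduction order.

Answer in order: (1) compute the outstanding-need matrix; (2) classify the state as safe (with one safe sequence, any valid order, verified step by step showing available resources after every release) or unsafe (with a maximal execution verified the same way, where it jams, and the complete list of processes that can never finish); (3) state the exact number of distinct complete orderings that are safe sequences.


(1) Need matrix, components ordered R3, R0:
  T1: (4, 5)
  T5: (5, 4)
  T4: (7, 2)
  T6: (1, 1)
  T7: (2, 5)
  T8: (1, 3)
(2) The state is SAFE; one workable sequence: T6, T8, T5, T7, T1, T4.
Key observation: at T6 the run first touches a limit — (1, 1) against (3, 1), exact on a resource it actually requests.
Check, step by step:
  pool = (3, 1)
  T6 needs (1, 1) <= (3, 1) -> finishes; pool += (0, 3) = (3, 4)
  T8 needs (1, 3) <= (3, 4) -> finishes; pool += (3, 0) = (6, 4)
  T5 needs (5, 4) <= (6, 4) -> finishes; pool += (2, 1) = (8, 5)
  T7 needs (2, 5) <= (8, 5) -> finishes; pool += (1, 0) = (9, 5)
  T1 needs (4, 5) <= (9, 5) -> finishes; pool += (3, 0) = (12, 5)
  T4 needs (7, 2) <= (12, 5) -> finishes; pool += (0, 3) = (12, 8)
(3) Precisely 6 of the possible complete orderings are safe sequences.


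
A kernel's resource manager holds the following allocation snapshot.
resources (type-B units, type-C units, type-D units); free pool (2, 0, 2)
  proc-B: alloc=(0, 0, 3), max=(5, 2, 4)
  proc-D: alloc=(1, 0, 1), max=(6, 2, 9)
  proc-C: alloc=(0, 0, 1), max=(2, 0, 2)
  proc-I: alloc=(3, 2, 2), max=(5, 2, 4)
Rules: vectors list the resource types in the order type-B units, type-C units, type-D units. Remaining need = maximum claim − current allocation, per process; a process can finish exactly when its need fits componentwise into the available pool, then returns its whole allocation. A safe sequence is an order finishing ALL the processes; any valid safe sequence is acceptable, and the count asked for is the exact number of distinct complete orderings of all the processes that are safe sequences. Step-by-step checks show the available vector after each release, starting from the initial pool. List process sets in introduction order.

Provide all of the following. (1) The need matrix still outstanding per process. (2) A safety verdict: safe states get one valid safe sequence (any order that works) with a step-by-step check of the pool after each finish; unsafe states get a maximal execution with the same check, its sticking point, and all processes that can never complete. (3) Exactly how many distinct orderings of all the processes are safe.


(1) Remaining need (order type-B units, type-C units, type-D units):
  proc-B: (5, 2, 1)
  proc-D: (5, 2, 8)
  proc-C: (2, 0, 1)
  proc-I: (2, 0, 2)
(2) The state is SAFE; one workable sequence: proc-I, proc-B, proc-C, proc-D.
Key observation: proc-I marks the first exact bind of the order: its need (2, 0, 2) fits the free (2, 0, 2) with zero slack on a requested resource.
Verifying each step:
  pool = (2, 0, 2)
  proc-I needs (2, 0, 2) <= (2, 0, 2) -> finishes; pool += (3, 2, 2) = (5, 2, 4)
  proc-B needs (5, 2, 1) <= (5, 2, 4) -> finishes; pool += (0, 0, 3) = (5, 2, 7)
  proc-C needs (2, 0, 1) <= (5, 2, 7) -> finishes; pool += (0, 0, 1) = (5, 2, 8)
  proc-D needs (5, 2, 8) <= (5, 2, 8) -> finishes; pool += (1, 0, 1) = (6, 2, 9)
(3) Exactly 3 of the possible complete orderings are safe sequences.


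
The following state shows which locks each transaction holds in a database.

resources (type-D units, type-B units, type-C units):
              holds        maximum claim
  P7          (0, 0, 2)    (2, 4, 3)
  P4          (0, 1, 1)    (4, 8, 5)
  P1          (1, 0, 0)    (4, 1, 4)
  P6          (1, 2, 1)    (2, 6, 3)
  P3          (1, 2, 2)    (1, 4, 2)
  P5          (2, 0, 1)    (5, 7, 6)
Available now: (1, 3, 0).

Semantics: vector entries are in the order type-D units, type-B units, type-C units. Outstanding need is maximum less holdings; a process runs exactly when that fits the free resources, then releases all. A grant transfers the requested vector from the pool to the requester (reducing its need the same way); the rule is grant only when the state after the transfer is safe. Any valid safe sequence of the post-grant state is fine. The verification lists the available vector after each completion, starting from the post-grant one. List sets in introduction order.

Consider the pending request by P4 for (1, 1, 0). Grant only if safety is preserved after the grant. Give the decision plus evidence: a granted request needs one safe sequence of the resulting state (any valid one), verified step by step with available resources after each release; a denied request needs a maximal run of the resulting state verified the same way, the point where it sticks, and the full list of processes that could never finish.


DENY: after the grant no complete ordering would exist.
Key observation: after P3, P6, P7 complete, (2, 6, 5) is the best the pool ever gets, yet each leftover process wants more type-D units.
Pretend the grant happened; the run P3, P6, P7 goes as far as possible. Walking it through:
  pool = (0, 2, 0)
  P3: need (0, 2, 0) fits (0, 2, 0); releases (1, 2, 2), pool now (1, 4, 2)
  P6: need (1, 4, 2) fits (1, 4, 2); releases (1, 2, 1), pool now (2, 6, 3)
  P7: need (2, 4, 1) fits (2, 6, 3); releases (0, 0, 2), pool now (2, 6, 5)
  P4 cannot run: need (3, 6, 4) vs free (2, 6, 5) (insufficient type-D units)
  P1 cannot run: need (3, 1, 4) vs free (2, 6, 5) (insufficient type-D units)
  P5 cannot run: need (3, 7, 5) vs free (2, 6, 5) (insufficient type-D units and type-B units)
Processes that could never finish after the grant: P4, P1 and P5.


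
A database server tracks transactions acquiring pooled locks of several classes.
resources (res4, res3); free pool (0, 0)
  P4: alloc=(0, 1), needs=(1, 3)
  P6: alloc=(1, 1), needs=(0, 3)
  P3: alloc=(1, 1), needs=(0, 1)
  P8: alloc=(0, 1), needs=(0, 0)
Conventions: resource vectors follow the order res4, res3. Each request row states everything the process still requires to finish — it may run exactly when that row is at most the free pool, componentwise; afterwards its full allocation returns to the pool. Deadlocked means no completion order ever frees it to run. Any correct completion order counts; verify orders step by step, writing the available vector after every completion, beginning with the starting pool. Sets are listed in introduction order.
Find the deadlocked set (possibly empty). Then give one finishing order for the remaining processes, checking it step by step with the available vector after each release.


Deadlocked: P4 and P6.
Key observation: the pool after P8, P3 is (1, 2); every surviving request exceeds it in res3, so progress ends there.
The rest can finish in the order P8, P3. Check, step by step:
  pool = (0, 0)
  P8 needs (0, 0) <= (0, 0) -> finishes; pool += (0, 1) = (0, 1)
  P3 needs (0, 1) <= (0, 1) -> finishes; pool += (1, 1) = (1, 2)
None of the blocked processes ever fits:
  blocked: P4 wants (1, 3), pool (1, 2) — not enough res3
  blocked: P6 wants (0, 3), pool (1, 2) — not enough res3


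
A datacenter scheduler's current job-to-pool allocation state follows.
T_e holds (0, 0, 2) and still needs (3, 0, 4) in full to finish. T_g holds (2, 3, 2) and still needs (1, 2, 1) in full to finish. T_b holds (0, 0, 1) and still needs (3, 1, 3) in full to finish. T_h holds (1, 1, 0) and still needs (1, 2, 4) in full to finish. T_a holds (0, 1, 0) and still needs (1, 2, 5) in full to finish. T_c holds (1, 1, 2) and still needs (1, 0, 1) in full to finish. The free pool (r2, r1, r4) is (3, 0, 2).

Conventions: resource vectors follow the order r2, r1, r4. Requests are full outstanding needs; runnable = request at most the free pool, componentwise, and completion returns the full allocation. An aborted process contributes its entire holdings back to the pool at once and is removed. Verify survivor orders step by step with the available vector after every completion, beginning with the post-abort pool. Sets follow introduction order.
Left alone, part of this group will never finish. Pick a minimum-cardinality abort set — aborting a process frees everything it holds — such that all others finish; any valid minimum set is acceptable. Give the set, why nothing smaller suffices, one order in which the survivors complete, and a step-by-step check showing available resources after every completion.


Abort T_g.
Key observation: no ordering could ever have run T_a before the abort of T_g; with (2, 3, 2) back in the pool it fits at step 2.
No smaller set exists: with zero aborts the deadlock remains.
One survivor order: T_c, T_a, T_e, T_h, T_b. Walking it through (post-abort pool first):
  pool = (5, 3, 4)
  run T_c (needs (1, 0, 1), free (5, 3, 4)); after release of (1, 1, 2) the pool is (6, 4, 6)
  run T_a (needs (1, 2, 5), free (6, 4, 6)); after release of (0, 1, 0) the pool is (6, 5, 6)
  run T_e (needs (3, 0, 4), free (6, 5, 6)); after release of (0, 0, 2) the pool is (6, 5, 8)
  run T_h (needs (1, 2, 4), free (6, 5, 8)); after release of (1, 1, 0) the pool is (7, 6, 8)
  run T_b (needs (3, 1, 3), free (7, 6, 8)); after release of (0, 0, 1) the pool is (7, 6, 9)


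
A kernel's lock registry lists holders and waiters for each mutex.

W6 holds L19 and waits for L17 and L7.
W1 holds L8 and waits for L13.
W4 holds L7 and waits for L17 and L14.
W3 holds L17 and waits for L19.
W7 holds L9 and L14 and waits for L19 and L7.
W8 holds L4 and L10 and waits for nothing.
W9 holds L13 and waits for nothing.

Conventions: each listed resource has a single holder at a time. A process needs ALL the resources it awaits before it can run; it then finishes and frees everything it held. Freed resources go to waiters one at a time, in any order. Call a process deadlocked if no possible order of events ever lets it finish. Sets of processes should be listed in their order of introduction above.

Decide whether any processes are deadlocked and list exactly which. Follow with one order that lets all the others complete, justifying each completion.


Deadlocked: W6, W4, W3 and W7.
Key observation: the loop W6 -> W4 -> W3 -> W6 blocks itself forever; W7 is caught in further circular waits.
One completion order for the rest: W9, W8, W1.
Verifying each step:
  W9: no waits; runs immediately, freeing L13
  W8: no waits; runs immediately, freeing L4 and L10
  run W1 (all its waits — L13 — are resolved); releases L8


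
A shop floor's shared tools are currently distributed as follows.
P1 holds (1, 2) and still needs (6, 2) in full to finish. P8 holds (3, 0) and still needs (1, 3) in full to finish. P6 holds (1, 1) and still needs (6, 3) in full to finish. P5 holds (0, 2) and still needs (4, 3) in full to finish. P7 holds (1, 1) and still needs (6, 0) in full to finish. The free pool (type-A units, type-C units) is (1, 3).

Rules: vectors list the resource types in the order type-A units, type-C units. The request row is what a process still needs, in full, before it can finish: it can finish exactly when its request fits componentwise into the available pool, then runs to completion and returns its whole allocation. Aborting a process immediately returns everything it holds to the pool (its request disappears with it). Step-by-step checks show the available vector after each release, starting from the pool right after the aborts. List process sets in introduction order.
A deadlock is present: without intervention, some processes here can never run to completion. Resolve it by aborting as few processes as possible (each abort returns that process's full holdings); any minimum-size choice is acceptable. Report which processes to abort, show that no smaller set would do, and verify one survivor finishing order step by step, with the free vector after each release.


Minimum abort set: P1 and P6.
Key observation: P7 had no path to completion before; after the abort of P1 and P6 ((2, 3) returned), step 3 is where it fits.
No one abort is enough; case by case: P1 alone leaves P6 blocked (short on type-A units); P8 alone leaves P1 blocked (short on type-A units); P6 alone leaves P1 blocked (short on type-A units); P5 alone leaves P1 blocked (short on type-A units); P7 alone leaves P1 blocked (short on type-A units).
Survivors finish in the order: P8, P5, P7. Walking it through (pool after the aborts first):
  pool = (3, 6)
  P8: need (1, 3) fits (3, 6); releases (3, 0), pool now (6, 6)
  P5: need (4, 3) fits (6, 6); releases (0, 2), pool now (6, 8)
  P7: need (6, 0) fits (6, 8); releases (1, 1), pool now (7, 9)


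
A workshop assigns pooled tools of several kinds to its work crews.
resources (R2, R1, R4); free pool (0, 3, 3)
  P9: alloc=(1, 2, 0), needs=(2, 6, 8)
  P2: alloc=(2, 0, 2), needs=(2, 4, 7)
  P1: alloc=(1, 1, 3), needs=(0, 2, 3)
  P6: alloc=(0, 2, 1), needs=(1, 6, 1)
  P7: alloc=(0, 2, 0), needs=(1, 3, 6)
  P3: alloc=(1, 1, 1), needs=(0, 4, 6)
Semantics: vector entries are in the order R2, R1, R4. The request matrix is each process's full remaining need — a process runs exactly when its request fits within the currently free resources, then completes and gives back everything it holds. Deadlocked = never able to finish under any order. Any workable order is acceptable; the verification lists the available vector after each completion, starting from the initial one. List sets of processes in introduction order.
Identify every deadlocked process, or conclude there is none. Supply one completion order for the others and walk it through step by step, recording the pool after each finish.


The deadlocked set is empty.
Key observation: the pool covers P1 at once, and every later process fits after earlier releases.
The rest can finish in the order P1, P7, P3, P6, P9, P2. Step-by-step check:
  pool = (0, 3, 3)
  run P1 (needs (0, 2, 3), free (0, 3, 3)); after release of (1, 1, 3) the pool is (1, 4, 6)
  run P7 (needs (1, 3, 6), free (1, 4, 6)); after release of (0, 2, 0) the pool is (1, 6, 6)
  run P3 (needs (0, 4, 6), free (1, 6, 6)); after release of (1, 1, 1) the pool is (2, 7, 7)
  run P6 (needs (1, 6, 1), free (2, 7, 7)); after release of (0, 2, 1) the pool is (2, 9, 8)
  run P9 (needs (2, 6, 8), free (2, 9, 8)); after release of (1, 2, 0) the pool is (3, 11, 8)
  run P2 (needs (2, 4, 7), free (3, 11, 8)); after release of (2, 0, 2) the pool is (5, 11, 10)


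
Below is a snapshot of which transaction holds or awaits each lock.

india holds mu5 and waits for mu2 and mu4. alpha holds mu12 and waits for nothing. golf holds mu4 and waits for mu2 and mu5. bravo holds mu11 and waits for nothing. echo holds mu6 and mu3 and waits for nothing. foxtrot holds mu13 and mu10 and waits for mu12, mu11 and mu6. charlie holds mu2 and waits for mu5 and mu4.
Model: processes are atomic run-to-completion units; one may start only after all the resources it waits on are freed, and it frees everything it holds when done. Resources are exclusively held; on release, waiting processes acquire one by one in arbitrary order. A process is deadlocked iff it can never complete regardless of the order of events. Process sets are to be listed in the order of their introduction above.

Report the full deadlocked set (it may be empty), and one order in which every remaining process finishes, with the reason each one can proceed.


Deadlocked set: india, golf and charlie.
Key observation: the wait chain closes on itself along india -> golf -> india; charlie is caught in further circular waits.
The rest can finish in the order alpha, bravo, echo, foxtrot.
Check, step by step:
  alpha: no waits; runs immediately, freeing mu12
  bravo: no waits; runs immediately, freeing mu11
  echo: no waits; runs immediately, freeing mu6 and mu3
  foxtrot waits on mu12, mu11 and mu6 — all released -> runs and releases mu13 and mu10


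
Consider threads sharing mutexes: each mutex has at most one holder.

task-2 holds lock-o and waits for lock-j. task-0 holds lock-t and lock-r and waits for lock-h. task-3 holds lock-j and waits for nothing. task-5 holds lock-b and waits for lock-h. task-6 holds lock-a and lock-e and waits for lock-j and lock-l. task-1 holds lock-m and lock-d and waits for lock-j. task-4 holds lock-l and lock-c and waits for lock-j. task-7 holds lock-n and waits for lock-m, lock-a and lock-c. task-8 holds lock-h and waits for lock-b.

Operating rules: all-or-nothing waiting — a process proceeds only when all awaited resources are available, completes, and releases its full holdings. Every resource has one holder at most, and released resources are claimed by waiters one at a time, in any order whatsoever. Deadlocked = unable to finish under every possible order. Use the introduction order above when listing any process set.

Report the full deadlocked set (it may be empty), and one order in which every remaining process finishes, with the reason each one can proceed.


Deadlocked set: task-0, task-5 and task-8.
Key observation: task-8 -> task-5 -> task-8 is a circular wait — nothing in it can go first; task-0 waits into the deadlock from upstream.
A valid finishing order for the others: task-3, task-4, task-1, task-6, task-7, task-2.
Step-by-step check:
  run task-3 (it waits on nothing); releases lock-j
  run task-4 (all its waits — lock-j — are resolved); releases lock-l and lock-c
  run task-1 (all its waits — lock-j — are resolved); releases lock-m and lock-d
  run task-6 (all its waits — lock-j and lock-l — are resolved); releases lock-a and lock-e
  run task-7 (all its waits — lock-m, lock-a and lock-c — are resolved); releases lock-n
  run task-2 (all its waits — lock-j — are resolved); releases lock-o


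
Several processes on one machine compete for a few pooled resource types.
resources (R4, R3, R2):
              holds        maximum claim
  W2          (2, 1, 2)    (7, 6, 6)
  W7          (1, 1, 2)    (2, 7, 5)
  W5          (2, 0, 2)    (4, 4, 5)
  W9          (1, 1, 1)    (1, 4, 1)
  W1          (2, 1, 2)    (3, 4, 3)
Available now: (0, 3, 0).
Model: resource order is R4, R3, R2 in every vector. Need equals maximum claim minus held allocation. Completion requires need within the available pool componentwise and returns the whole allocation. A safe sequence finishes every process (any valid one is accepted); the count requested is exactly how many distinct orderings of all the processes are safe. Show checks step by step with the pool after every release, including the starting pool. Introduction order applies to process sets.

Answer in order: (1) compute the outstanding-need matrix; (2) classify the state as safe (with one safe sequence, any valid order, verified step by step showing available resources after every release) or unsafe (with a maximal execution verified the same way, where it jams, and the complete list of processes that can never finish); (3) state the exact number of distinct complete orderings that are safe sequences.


(1) Need matrix, components ordered R4, R3, R2:
  W2: (5, 5, 4)
  W7: (1, 6, 3)
  W5: (2, 4, 3)
  W9: (0, 3, 0)
  W1: (1, 3, 1)
(2) SAFE, for example via the order W9, W1, W5, W2, W7.
Key observation: the first exact fit in this order is W9 — it needs (0, 3, 0) with (0, 3, 0) free, meeting a requested resource to the last unit.
Verifying each step:
  pool = (0, 3, 0)
  W9: need (0, 3, 0) fits (0, 3, 0); releases (1, 1, 1), pool now (1, 4, 1)
  W1: need (1, 3, 1) fits (1, 4, 1); releases (2, 1, 2), pool now (3, 5, 3)
  W5: need (2, 4, 3) fits (3, 5, 3); releases (2, 0, 2), pool now (5, 5, 5)
  W2: need (5, 5, 4) fits (5, 5, 5); releases (2, 1, 2), pool now (7, 6, 7)
  W7: need (1, 6, 3) fits (7, 6, 7); releases (1, 1, 2), pool now (8, 7, 9)
(3) The exact count: 1 of the possible complete orderings is a safe sequence.


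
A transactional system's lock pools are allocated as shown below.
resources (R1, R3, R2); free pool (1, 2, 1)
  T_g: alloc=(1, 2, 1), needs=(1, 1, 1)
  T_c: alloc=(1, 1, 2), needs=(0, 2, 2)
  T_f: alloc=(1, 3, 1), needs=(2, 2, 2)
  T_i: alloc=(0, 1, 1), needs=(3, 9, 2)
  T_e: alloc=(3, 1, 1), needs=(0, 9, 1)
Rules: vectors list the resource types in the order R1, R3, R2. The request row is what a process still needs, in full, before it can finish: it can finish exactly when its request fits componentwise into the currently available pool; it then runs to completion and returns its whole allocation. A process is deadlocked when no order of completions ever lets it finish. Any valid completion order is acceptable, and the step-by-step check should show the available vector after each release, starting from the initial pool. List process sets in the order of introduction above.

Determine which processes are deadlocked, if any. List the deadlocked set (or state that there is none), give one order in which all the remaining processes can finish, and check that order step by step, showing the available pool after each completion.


The deadlocked set is T_i and T_e.
Key observation: T_g, T_c, T_f can finish, but then (4, 8, 5) is all there is, and the blocked group's R3 demands exceed it.
One completion order for the rest: T_g, T_c, T_f. Step-by-step check:
  pool = (1, 2, 1)
  T_g: need (1, 1, 1) fits (1, 2, 1); releases (1, 2, 1), pool now (2, 4, 2)
  T_c: need (0, 2, 2) fits (2, 4, 2); releases (1, 1, 2), pool now (3, 5, 4)
  T_f: need (2, 2, 2) fits (3, 5, 4); releases (1, 3, 1), pool now (4, 8, 5)
The blocked processes can never fit:
  T_i still needs (3, 9, 2) but only (4, 8, 5) is free — short on R3
  T_e still needs (0, 9, 1) but only (4, 8, 5) is free — short on R3


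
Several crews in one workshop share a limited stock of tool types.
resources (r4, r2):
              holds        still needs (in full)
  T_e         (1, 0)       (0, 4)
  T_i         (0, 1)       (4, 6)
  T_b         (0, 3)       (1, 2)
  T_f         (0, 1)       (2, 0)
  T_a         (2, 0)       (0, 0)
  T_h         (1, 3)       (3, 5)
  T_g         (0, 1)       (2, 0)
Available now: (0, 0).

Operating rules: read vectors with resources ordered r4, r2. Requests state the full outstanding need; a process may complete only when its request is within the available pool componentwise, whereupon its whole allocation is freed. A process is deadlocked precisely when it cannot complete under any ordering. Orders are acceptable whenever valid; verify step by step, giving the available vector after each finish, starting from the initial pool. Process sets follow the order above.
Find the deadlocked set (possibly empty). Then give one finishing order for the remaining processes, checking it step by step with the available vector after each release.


No process is deadlocked.
Key observation: starting with T_a, each completion frees enough for the next — no one is permanently blocked.
The rest can finish in the order T_a, T_g, T_f, T_b, T_e, T_h, T_i. Walking it through:
  pool = (0, 0)
  T_a needs (0, 0) <= (0, 0) -> finishes; pool += (2, 0) = (2, 0)
  T_g needs (2, 0) <= (2, 0) -> finishes; pool += (0, 1) = (2, 1)
  T_f needs (2, 0) <= (2, 1) -> finishes; pool += (0, 1) = (2, 2)
  T_b needs (1, 2) <= (2, 2) -> finishes; pool += (0, 3) = (2, 5)
  T_e needs (0, 4) <= (2, 5) -> finishes; pool += (1, 0) = (3, 5)
  T_h needs (3, 5) <= (3, 5) -> finishes; pool += (1, 3) = (4, 8)
  T_i needs (4, 6) <= (4, 8) -> finishes; pool += (0, 1) = (4, 9)


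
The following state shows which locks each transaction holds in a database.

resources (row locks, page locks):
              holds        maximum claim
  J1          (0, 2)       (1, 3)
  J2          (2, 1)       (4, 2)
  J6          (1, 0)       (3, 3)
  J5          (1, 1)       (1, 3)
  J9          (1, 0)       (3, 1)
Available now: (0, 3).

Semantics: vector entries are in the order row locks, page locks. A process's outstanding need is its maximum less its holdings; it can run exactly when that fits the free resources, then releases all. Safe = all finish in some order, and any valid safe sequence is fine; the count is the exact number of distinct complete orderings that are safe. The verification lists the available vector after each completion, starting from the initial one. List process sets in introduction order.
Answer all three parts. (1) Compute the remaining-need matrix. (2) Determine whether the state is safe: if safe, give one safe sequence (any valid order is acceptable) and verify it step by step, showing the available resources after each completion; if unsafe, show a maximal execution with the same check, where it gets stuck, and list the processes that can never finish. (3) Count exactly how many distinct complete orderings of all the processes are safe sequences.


(1) Outstanding need per process (order row locks, page locks):
  J1: (1, 1)
  J2: (2, 1)
  J6: (2, 3)
  J5: (0, 2)
  J9: (2, 1)
(2) UNSAFE.
Key observation: the wall is row locks: completing J5, J1 brings the pool only to (1, 6), and all the rest need more.
The run J5, J1 cannot be extended any further. Check, step by step:
  pool = (0, 3)
  J5: need (0, 2) fits (0, 3); releases (1, 1), pool now (1, 4)
  J1: need (1, 1) fits (1, 4); releases (0, 2), pool now (1, 6)
  J2 cannot run: need (2, 1) vs free (1, 6) (insufficient row locks)
  J6 cannot run: need (2, 3) vs free (1, 6) (insufficient row locks)
  J9 cannot run: need (2, 1) vs free (1, 6) (insufficient row locks)
Processes that can never finish: J2, J6 and J9.
(3) Precisely 0 of the possible complete orderings are safe sequences.


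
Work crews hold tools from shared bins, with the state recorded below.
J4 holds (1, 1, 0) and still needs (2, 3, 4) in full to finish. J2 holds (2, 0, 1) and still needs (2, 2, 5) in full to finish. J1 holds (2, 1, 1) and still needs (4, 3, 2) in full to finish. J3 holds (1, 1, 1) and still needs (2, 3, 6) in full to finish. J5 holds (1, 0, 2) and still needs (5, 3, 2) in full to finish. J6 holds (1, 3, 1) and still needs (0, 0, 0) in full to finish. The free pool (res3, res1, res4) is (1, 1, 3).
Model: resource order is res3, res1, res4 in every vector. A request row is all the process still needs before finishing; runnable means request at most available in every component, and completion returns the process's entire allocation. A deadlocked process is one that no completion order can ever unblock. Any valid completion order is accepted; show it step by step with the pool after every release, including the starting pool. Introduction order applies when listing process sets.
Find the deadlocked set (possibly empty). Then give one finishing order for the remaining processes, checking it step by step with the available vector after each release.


Deadlocked set: J2, J1, J3 and J5.
Key observation: after J6, J4 the pool peaks at (3, 5, 4), and each blocked process is short somewhere: J2 on res4; J1 on res3; J3 on res4; J5 on res3.
A valid finishing order for the others: J6, J4. Check, step by step:
  pool = (1, 1, 3)
  run J6 (needs (0, 0, 0), free (1, 1, 3)); after release of (1, 3, 1) the pool is (2, 4, 4)
  run J4 (needs (2, 3, 4), free (2, 4, 4)); after release of (1, 1, 0) the pool is (3, 5, 4)
None of the blocked processes ever fits:
  J2 still needs (2, 2, 5) but only (3, 5, 4) is free — short on res4
  J1 still needs (4, 3, 2) but only (3, 5, 4) is free — short on res3
  J3 still needs (2, 3, 6) but only (3, 5, 4) is free — short on res4
  J5 still needs (5, 3, 2) but only (3, 5, 4) is free — short on res3


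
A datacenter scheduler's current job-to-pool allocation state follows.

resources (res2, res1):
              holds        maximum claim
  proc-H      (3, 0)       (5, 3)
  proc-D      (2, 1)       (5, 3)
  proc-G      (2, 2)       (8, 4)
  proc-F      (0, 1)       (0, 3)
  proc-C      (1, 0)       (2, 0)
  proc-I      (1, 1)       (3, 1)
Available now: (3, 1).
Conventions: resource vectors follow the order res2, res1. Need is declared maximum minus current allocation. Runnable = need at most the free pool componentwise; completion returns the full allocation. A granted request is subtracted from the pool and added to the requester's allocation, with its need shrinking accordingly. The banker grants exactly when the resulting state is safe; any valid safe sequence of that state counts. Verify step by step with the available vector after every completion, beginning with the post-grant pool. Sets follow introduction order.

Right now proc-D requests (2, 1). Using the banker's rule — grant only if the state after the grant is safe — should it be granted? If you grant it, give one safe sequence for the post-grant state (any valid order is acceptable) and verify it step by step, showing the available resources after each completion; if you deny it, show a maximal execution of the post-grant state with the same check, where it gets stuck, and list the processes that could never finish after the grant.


GRANT: granting preserves safety; a valid post-grant sequence is proc-C, proc-I, proc-D, proc-G, proc-H, proc-F.
Key observation: with (1, 0) left after the transfer, proc-C can run at once — the state stays safe.
Verifying the post-grant state step by step:
  pool = (1, 0)
  proc-C: need (1, 0) fits (1, 0); releases (1, 0), pool now (2, 0)
  proc-I: need (2, 0) fits (2, 0); releases (1, 1), pool now (3, 1)
  proc-D: need (1, 1) fits (3, 1); releases (4, 2), pool now (7, 3)
  proc-G: need (6, 2) fits (7, 3); releases (2, 2), pool now (9, 5)
  proc-H: need (2, 3) fits (9, 5); releases (3, 0), pool now (12, 5)
  proc-F: need (0, 2) fits (12, 5); releases (0, 1), pool now (12, 6)


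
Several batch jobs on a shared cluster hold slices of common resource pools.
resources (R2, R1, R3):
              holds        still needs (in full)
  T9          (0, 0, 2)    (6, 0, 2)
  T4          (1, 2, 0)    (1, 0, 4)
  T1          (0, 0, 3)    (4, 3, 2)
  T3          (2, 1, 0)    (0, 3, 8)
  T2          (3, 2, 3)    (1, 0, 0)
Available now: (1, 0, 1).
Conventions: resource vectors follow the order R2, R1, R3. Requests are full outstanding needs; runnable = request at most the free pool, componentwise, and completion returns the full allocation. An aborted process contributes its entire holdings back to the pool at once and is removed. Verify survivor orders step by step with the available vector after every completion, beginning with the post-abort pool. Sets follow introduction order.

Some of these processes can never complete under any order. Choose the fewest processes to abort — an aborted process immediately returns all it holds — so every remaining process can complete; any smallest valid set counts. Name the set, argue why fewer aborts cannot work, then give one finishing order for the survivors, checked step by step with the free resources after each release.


Abort T3.
Key observation: T9 was stuck for good until T3 gave back (2, 1, 0); in the order shown it finishes at step 4.
No smaller set exists: with zero aborts the deadlock remains.
Survivors finish in the order: T2, T4, T1, T9. Walking it through (pool after the aborts first):
  pool = (3, 1, 1)
  T2: need (1, 0, 0) fits (3, 1, 1); releases (3, 2, 3), pool now (6, 3, 4)
  T4: need (1, 0, 4) fits (6, 3, 4); releases (1, 2, 0), pool now (7, 5, 4)
  T1: need (4, 3, 2) fits (7, 5, 4); releases (0, 0, 3), pool now (7, 5, 7)
  T9: need (6, 0, 2) fits (7, 5, 7); releases (0, 0, 2), pool now (7, 5, 9)


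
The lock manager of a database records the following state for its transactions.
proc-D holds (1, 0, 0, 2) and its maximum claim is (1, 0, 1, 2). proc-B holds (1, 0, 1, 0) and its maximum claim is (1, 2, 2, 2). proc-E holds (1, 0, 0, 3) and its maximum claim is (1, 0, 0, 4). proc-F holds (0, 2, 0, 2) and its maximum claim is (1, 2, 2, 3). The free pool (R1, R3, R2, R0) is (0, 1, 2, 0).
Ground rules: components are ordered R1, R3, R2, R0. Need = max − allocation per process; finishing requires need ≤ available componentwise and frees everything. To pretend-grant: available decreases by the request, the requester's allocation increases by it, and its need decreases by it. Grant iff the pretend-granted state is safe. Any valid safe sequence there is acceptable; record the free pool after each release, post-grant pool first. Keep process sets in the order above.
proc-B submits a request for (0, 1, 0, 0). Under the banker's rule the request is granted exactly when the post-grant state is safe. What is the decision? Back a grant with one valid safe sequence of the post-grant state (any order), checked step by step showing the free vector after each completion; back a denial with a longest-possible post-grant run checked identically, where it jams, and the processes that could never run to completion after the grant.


GRANT. The post-grant state is safe; one safe sequence: proc-D, proc-F, proc-E, proc-B.
Key observation: after the grant the pool drops to (0, 0, 2, 0), which still lets proc-D finish first and unwind the rest.
Verifying the post-grant state step by step:
  pool = (0, 0, 2, 0)
  proc-D: need (0, 0, 1, 0) fits (0, 0, 2, 0); releases (1, 0, 0, 2), pool now (1, 0, 2, 2)
  proc-F: need (1, 0, 2, 1) fits (1, 0, 2, 2); releases (0, 2, 0, 2), pool now (1, 2, 2, 4)
  proc-E: need (0, 0, 0, 1) fits (1, 2, 2, 4); releases (1, 0, 0, 3), pool now (2, 2, 2, 7)
  proc-B: need (0, 1, 1, 2) fits (2, 2, 2, 7); releases (1, 1, 1, 0), pool now (3, 3, 3, 7)


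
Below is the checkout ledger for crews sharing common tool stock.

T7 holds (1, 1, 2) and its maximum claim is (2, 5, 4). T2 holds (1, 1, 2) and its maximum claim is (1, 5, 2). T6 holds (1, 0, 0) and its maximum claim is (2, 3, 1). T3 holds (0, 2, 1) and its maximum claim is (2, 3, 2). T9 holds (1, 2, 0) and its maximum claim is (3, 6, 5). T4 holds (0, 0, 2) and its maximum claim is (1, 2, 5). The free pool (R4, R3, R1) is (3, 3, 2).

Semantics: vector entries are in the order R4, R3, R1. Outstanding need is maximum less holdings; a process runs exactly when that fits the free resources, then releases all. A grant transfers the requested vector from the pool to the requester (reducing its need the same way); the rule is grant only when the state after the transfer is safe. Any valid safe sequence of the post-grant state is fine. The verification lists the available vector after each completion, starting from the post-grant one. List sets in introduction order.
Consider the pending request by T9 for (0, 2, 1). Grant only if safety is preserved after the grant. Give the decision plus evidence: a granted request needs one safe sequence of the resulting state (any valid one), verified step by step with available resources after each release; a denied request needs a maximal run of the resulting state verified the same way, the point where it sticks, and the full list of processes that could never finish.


DENY: after the grant no complete ordering would exist.
Key observation: after T3, T6 the pool peaks at (4, 3, 2), and each blocked process is short somewhere: T7 on R3; T2 on R3; T9 on R1; T4 on R1.
Pretend the grant happened; the run T3, T6 goes as far as possible. Verifying each step:
  pool = (3, 1, 1)
  T3: need (2, 1, 1) fits (3, 1, 1); releases (0, 2, 1), pool now (3, 3, 2)
  T6: need (1, 3, 1) fits (3, 3, 2); releases (1, 0, 0), pool now (4, 3, 2)
  blocked: T7 wants (1, 4, 2), pool (4, 3, 2) — not enough R3
  blocked: T2 wants (0, 4, 0), pool (4, 3, 2) — not enough R3
  blocked: T9 wants (2, 2, 4), pool (4, 3, 2) — not enough R1
  blocked: T4 wants (1, 2, 3), pool (4, 3, 2) — not enough R1
Post-grant, the permanently blocked set is T7, T2, T9 and T4.
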